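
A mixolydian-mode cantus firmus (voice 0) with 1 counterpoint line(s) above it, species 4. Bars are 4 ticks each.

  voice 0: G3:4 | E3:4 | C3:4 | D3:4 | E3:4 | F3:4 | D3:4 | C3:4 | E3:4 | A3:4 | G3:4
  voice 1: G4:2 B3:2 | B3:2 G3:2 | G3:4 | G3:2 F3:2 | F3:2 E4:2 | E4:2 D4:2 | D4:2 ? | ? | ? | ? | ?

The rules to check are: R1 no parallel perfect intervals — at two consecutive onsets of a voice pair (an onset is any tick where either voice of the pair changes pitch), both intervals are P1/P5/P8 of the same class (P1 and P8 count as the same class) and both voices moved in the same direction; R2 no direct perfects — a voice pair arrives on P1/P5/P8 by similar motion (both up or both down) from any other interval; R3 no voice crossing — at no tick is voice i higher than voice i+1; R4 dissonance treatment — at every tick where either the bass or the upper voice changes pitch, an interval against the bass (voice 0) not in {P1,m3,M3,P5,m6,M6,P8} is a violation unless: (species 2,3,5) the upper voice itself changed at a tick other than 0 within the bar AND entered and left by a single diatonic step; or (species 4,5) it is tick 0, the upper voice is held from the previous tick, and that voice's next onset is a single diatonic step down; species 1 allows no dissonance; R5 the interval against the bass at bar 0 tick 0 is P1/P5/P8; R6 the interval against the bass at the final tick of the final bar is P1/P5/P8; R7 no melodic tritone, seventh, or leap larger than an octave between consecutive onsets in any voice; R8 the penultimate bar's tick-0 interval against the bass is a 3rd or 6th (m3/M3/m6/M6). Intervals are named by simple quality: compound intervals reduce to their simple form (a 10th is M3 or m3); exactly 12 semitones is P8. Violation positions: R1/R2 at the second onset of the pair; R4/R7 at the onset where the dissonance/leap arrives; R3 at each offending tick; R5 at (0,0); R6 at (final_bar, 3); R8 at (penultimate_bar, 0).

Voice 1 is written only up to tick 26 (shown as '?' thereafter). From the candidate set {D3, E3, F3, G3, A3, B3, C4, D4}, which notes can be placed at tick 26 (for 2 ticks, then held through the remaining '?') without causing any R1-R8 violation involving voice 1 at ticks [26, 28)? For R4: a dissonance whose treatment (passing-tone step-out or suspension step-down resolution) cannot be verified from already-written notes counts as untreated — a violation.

{A3, B3, D3, D4, F3}

D3: legal
E3: violates R4,R7
F3: legal
G3: violates R4
A3: legal
B3: legal
C4: violates R4
D4: legal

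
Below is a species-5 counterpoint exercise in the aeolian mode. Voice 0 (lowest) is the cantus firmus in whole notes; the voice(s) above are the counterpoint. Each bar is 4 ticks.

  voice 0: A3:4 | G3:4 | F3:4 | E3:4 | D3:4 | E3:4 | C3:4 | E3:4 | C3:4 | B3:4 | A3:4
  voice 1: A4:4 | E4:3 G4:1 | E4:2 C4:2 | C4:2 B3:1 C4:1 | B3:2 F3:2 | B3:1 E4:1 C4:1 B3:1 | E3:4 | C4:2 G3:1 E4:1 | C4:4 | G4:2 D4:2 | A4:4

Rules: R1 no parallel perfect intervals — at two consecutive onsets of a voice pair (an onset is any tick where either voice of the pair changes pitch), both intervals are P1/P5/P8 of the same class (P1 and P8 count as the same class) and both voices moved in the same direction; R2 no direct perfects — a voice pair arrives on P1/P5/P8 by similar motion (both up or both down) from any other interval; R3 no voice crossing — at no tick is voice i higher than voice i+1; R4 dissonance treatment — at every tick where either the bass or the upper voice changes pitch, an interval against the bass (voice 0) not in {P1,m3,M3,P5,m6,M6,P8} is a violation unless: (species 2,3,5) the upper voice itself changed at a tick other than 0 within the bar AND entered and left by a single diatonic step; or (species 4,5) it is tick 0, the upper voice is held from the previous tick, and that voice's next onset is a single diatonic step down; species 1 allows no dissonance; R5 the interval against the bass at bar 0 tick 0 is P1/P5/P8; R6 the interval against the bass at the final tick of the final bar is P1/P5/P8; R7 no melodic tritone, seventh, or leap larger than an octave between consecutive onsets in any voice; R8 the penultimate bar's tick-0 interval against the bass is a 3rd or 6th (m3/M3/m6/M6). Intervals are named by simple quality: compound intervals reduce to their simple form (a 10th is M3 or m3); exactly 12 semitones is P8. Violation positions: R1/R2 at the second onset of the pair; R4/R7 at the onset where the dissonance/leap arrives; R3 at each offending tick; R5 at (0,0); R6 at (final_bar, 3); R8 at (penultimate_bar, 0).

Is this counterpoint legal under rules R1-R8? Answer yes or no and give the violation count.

bar 0: v0=A3 v1=A4 (P8)
bar 1: v0=G3 v1=E4 (M6)
bar 2: v0=F3 v1=E4 (M7)
bar 3: v0=E3 v1=C4 (m6)
bar 4: v0=D3 v1=B3 (M6)
bar 5: v0=E3 v1=B3 (P5)
bar 6: v0=C3 v1=E3 (M3)
bar 7: v0=E3 v1=C4 (m6)
bar 8: v0=C3 v1=C4 (P8)
bar 9: v0=B3 v1=G4 (m6)
bar 10: v0=A3 v1=A4 (P8)
  R4 @ bar2.0: F3/E4 M7 untreated
  R7 @ bar4.2: B3->F3 leap 6st
  R2 @ bar5.0: D3/F3 m3 -> E3/B3 P5 similar
  R7 @ bar5.0: F3->B3 leap 6st
  R1 @ bar8.0: E3/E4 P8 -> C3/C4 P8 similar
  R7 @ bar9.0: C3->B3 leap 11st

No (6 violations)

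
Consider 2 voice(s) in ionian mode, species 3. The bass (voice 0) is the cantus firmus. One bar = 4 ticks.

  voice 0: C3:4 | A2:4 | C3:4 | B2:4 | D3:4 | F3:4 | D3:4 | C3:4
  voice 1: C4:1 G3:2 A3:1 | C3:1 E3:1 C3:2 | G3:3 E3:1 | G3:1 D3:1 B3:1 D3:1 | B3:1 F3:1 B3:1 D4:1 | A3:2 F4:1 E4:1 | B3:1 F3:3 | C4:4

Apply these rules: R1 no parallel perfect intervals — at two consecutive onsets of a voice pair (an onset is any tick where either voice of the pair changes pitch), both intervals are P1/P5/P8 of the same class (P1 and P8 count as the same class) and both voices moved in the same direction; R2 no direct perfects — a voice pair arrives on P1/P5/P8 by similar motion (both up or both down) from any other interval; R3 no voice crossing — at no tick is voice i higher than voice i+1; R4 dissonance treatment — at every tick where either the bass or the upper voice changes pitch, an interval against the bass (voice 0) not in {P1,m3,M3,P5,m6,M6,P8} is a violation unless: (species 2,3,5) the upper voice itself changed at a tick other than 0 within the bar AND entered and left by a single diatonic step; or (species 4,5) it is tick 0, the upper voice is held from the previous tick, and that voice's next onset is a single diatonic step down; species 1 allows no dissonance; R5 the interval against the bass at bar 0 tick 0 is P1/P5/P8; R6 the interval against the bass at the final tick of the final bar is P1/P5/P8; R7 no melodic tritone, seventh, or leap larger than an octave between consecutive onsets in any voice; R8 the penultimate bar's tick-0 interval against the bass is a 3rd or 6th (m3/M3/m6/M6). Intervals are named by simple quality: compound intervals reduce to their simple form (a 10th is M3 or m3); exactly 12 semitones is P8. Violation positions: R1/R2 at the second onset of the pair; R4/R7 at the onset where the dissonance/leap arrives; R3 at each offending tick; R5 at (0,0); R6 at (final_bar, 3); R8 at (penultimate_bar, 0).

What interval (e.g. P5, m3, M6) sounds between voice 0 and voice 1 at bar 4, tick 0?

M6

voice 0=D3 voice 1=B3 -> M6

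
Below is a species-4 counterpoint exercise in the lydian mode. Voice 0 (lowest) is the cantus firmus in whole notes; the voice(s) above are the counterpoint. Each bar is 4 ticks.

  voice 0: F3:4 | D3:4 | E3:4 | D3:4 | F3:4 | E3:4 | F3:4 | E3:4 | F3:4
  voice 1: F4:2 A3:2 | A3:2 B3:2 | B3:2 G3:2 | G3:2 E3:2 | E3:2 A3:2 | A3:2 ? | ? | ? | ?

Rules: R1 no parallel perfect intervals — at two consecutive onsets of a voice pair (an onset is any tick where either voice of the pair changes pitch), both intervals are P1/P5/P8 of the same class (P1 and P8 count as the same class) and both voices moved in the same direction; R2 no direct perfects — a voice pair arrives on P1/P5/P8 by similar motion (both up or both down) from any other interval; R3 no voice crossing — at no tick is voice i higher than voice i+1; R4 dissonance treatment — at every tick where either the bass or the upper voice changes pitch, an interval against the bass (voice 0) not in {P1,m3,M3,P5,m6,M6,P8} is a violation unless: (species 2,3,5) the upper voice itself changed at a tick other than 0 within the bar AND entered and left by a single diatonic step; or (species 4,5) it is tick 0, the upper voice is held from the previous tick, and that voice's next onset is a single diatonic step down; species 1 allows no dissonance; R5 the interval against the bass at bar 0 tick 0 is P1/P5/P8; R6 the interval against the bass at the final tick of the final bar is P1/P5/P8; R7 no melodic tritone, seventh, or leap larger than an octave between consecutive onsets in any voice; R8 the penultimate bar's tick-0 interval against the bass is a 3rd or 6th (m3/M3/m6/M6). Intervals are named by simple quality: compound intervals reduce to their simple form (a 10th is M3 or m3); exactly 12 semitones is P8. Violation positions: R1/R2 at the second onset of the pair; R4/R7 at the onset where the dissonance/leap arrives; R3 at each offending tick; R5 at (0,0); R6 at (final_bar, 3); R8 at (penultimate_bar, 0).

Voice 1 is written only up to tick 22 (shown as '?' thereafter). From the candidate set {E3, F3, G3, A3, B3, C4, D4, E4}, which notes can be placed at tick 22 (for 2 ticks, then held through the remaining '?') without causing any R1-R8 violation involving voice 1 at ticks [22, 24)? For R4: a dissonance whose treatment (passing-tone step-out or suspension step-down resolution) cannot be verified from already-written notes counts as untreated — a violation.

{A3, B3, C4, E3, E4, G3}

E3: legal
F3: violates R4
G3: legal
A3: legal
B3: legal
C4: legal
D4: violates R4
E4: legal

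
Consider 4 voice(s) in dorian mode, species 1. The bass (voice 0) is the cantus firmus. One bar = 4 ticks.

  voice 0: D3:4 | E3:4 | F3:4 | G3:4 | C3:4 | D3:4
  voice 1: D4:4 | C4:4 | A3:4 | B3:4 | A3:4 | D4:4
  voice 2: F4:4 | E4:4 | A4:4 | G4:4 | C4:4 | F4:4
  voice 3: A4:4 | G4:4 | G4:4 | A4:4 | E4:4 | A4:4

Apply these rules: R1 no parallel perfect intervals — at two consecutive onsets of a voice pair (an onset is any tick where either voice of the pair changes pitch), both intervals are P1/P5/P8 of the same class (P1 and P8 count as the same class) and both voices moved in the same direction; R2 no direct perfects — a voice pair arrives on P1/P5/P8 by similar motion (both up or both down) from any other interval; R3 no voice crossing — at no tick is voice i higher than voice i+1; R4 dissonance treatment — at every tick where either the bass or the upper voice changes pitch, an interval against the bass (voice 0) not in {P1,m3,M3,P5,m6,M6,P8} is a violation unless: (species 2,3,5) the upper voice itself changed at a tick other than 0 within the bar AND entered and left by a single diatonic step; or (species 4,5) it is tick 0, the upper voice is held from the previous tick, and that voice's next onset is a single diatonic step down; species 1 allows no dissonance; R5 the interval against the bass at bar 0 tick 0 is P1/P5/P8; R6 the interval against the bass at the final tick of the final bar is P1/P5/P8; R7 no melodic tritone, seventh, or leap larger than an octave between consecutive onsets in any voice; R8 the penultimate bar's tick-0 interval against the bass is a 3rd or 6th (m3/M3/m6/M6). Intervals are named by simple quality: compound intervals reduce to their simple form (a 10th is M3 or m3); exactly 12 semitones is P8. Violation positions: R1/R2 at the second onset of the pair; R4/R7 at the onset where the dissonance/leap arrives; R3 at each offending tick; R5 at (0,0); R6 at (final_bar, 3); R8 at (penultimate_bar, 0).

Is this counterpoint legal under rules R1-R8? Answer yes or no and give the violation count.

No (15 violations)

bar 0: v0=D3 v1=D4 v2=F4 v3=A4 (P5)
bar 1: v0=E3 v1=C4 v2=E4 v3=G4 (m3)
bar 2: v0=F3 v1=A3 v2=A4 v3=G4 (M2)
bar 3: v0=G3 v1=B3 v2=G4 v3=A4 (M2)
bar 4: v0=C3 v1=A3 v2=C4 v3=E4 (M3)
bar 5: v0=D3 v1=D4 v2=F4 v3=A4 (P5)
  R5 @ bar0.0: opens on m3
  R1 @ bar1.0: D4/A4 P5 -> C4/G4 P5 similar
  R3 @ bar2.0: A4 above G4
  R4 @ bar2.0: F3/G4 M2 untreated
  R3 @ bar2.1: A4 above G4
  R3 @ bar2.2: A4 above G4
  R3 @ bar2.3: A4 above G4
  R4 @ bar3.0: G3/A4 M2 untreated
  R1 @ bar4.0: G3/G4 P8 -> C3/C4 P8 similar
  R2 @ bar4.0: B3/A4 m7 -> A3/E4 P5 similar
  R8 @ bar4.0: penult P8 not 3rd/6th
  R1 @ bar5.0: A3/E4 P5 -> D4/A4 P5 similar
  R2 @ bar5.0: C3/A3 M6 -> D3/D4 P8 similar
  R2 @ bar5.0: C3/E4 M3 -> D3/A4 P5 similar
  R6 @ bar5.3: closes on m3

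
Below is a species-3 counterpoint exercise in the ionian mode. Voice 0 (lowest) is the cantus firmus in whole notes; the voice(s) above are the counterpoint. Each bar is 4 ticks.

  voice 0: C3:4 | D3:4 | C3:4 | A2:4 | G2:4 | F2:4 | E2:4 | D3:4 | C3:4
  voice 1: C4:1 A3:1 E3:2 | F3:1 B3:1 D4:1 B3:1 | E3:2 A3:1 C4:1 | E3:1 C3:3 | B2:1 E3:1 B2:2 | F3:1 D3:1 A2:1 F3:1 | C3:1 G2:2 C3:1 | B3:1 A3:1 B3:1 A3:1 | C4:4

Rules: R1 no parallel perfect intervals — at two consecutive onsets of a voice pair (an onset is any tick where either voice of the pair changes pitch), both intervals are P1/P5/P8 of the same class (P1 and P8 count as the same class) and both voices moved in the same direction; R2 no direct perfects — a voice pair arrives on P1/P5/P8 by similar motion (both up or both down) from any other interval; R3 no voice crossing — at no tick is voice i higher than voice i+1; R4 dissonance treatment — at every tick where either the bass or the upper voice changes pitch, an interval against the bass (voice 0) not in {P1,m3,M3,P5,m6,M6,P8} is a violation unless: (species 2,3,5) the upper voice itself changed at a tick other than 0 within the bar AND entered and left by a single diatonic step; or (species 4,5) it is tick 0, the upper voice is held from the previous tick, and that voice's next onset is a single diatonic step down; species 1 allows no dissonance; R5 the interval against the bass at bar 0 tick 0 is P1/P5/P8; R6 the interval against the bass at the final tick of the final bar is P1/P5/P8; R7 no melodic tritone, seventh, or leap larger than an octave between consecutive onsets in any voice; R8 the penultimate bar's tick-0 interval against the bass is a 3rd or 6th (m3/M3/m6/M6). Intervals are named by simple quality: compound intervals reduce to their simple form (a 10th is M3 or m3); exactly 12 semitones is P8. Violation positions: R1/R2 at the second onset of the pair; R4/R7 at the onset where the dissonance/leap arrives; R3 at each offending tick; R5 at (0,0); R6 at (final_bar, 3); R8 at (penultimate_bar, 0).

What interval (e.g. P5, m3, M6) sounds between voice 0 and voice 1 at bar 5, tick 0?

P8

voice 0=F2 voice 1=F3 -> P8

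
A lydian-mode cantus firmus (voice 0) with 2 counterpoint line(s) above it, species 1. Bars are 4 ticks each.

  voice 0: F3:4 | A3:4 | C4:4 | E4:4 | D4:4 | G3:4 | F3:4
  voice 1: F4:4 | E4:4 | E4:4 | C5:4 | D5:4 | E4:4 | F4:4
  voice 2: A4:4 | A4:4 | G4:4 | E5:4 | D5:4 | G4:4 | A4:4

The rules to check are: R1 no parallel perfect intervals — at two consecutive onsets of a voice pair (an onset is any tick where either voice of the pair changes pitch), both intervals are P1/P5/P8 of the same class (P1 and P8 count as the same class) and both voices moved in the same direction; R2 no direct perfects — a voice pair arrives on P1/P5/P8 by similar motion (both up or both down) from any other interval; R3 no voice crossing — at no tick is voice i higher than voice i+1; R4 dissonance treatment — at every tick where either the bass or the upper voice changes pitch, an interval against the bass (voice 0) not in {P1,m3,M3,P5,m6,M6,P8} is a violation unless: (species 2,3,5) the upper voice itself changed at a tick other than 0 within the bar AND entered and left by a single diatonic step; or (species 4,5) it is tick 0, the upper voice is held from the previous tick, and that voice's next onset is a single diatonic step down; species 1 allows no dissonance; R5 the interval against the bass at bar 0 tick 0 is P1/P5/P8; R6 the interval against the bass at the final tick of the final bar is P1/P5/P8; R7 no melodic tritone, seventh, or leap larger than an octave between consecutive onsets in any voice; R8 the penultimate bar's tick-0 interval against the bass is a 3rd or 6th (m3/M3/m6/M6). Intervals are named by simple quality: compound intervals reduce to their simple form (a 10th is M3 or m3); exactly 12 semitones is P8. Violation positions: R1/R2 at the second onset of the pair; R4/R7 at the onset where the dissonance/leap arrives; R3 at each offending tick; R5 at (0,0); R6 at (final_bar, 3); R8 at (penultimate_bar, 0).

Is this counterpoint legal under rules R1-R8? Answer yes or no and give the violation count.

bar 0: v0=F3 v1=F4 v2=A4 (M3)
bar 1: v0=A3 v1=E4 v2=A4 (P8)
bar 2: v0=C4 v1=E4 v2=G4 (P5)
bar 3: v0=E4 v1=C5 v2=E5 (P8)
bar 4: v0=D4 v1=D5 v2=D5 (P8)
bar 5: v0=G3 v1=E4 v2=G4 (P8)
bar 6: v0=F3 v1=F4 v2=A4 (M3)
  R5 @ bar0.0: opens on M3
  R2 @ bar3.0: C4/G4 P5 -> E4/E5 P8 similar
  R1 @ bar4.0: E4/E5 P8 -> D4/D5 P8 similar
  R1 @ bar5.0: D4/D5 P8 -> G3/G4 P8 similar
  R7 @ bar5.0: D5->E4 leap 10st
  R8 @ bar5.0: penult P8 not 3rd/6th
  R6 @ bar6.3: closes on M3

No (7 violations)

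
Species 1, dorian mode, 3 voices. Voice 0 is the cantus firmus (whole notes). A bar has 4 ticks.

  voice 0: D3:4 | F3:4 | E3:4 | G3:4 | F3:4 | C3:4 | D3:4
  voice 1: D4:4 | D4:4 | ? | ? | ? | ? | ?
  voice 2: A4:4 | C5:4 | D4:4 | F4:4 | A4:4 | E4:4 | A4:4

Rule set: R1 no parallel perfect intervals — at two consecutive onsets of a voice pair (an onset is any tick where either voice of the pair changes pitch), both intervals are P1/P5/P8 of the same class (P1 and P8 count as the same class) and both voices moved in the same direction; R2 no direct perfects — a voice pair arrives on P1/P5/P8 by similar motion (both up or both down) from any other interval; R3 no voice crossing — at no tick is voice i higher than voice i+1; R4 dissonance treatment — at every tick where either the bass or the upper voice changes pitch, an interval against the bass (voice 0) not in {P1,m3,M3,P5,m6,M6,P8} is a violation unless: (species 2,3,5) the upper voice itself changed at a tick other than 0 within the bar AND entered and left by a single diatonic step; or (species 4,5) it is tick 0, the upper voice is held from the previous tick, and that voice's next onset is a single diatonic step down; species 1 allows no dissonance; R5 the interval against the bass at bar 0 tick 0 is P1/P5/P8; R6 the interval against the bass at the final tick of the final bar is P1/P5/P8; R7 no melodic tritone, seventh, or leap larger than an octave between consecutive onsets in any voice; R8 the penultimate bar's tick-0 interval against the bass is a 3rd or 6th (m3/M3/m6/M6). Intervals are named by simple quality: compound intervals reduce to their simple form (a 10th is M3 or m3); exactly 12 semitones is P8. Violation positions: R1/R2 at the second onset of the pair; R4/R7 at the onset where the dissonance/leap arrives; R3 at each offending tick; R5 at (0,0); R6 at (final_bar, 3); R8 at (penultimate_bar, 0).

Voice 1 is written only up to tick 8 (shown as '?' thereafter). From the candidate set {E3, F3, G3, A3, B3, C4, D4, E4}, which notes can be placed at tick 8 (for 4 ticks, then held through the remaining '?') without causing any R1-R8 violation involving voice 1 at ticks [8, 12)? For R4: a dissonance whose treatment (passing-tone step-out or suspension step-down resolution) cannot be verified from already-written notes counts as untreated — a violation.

{C4}

E3: violates R2,R7
F3: violates R4
G3: violates R2
A3: violates R4
B3: violates R2
C4: legal
D4: violates R4
E4: violates R3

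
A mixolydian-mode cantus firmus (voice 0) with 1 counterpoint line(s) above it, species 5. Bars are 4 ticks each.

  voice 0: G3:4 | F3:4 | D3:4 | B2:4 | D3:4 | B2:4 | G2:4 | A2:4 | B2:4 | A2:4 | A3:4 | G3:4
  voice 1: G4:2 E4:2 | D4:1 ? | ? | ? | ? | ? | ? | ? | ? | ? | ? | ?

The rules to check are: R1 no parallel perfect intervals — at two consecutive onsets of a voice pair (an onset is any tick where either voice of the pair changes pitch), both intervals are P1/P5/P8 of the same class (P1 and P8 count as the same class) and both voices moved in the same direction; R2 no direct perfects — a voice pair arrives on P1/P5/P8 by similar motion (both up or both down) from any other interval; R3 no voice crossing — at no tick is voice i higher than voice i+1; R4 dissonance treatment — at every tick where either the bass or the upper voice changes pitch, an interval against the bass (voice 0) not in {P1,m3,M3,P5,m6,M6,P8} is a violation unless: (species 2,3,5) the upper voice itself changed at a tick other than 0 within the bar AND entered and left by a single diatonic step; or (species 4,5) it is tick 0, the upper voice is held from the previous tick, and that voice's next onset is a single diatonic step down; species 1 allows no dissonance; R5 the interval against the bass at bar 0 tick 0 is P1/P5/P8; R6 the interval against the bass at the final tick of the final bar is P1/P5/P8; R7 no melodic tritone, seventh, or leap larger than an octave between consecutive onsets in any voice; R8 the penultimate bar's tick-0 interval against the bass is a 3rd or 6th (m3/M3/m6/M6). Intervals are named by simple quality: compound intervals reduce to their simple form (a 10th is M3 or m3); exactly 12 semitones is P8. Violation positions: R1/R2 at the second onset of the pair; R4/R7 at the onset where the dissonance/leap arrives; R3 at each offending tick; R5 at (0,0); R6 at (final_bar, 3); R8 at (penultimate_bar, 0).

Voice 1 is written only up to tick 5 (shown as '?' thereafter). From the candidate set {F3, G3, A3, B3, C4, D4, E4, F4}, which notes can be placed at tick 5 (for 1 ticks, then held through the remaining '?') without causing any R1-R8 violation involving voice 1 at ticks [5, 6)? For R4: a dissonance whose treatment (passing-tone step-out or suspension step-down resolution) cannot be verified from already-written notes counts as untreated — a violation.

F3: legal
G3: violates R4
A3: legal
B3: violates R4
C4: legal
D4: legal
E4: violates R4
F4: legal

{A3, C4, D4, F3, F4}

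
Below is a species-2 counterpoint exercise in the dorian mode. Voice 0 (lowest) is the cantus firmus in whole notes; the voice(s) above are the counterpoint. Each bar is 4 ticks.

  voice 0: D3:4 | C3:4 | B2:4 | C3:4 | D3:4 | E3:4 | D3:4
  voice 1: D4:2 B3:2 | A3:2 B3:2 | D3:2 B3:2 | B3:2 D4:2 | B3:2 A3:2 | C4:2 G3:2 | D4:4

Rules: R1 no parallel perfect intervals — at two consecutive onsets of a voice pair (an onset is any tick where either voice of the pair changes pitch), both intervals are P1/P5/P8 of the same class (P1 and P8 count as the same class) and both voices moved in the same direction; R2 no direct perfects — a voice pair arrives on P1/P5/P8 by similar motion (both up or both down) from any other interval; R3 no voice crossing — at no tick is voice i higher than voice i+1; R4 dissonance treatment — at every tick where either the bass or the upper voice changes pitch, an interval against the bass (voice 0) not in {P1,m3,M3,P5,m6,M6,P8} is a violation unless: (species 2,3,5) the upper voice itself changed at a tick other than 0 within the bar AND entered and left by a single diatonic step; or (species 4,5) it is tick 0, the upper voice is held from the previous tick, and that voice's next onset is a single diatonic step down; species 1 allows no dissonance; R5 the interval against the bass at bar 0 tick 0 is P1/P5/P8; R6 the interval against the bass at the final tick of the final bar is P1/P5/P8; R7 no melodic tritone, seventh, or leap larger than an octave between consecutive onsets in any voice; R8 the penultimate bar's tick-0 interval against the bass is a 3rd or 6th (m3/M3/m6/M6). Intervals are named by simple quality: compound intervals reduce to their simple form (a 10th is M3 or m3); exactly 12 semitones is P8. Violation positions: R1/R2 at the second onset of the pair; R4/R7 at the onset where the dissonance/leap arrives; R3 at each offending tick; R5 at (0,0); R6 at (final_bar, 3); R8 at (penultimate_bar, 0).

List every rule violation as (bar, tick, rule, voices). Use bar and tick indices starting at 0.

(1, 2, R4, (0, 1))
(3, 0, R4, (0, 1))
(3, 2, R4, (0, 1))

bar 0: v0=D3 v1=D4 downbeat P8
bar 1: v0=C3 v1=A3 downbeat M6
bar 2: v0=B2 v1=D3 downbeat m3
bar 3: v0=C3 v1=B3 downbeat M7
bar 4: v0=D3 v1=B3 downbeat M6
bar 5: v0=E3 v1=C4 downbeat m6
bar 6: v0=D3 v1=D4 downbeat P8
  -> R4 @ bar 1 tick 2 v(0, 1): C3/B3 M7 untreated
  -> R4 @ bar 3 tick 0 v(0, 1): C3/B3 M7 untreated
  -> R4 @ bar 3 tick 2 v(0, 1): C3/D4 M2 untreated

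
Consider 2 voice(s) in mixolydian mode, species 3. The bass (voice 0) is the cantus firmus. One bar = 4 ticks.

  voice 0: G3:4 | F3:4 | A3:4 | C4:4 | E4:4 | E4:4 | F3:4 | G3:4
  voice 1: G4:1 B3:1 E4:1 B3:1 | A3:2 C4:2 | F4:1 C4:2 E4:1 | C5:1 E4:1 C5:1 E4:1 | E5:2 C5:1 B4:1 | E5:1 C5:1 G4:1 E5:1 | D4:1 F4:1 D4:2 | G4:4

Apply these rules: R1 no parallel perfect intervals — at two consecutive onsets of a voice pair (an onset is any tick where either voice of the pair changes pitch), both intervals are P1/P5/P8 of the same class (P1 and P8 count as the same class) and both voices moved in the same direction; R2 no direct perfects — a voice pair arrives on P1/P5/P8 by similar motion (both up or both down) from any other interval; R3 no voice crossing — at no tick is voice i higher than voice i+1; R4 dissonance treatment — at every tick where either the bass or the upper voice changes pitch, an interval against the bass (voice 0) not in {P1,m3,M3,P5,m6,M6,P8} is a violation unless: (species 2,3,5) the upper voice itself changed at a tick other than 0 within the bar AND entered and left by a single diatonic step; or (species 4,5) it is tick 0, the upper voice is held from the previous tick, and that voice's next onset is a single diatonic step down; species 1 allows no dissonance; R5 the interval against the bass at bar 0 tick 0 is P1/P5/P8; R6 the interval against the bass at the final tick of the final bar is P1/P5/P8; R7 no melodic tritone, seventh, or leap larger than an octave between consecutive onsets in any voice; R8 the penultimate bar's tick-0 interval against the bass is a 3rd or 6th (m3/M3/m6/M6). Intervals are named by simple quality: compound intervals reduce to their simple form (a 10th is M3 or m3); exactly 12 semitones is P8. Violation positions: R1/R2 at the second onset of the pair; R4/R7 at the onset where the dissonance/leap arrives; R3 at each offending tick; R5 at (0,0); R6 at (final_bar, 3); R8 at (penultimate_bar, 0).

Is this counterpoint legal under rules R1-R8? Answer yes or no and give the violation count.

No (5 violations)

bar 0: v0=G3 v1=G4 (P8)
bar 1: v0=F3 v1=A3 (M3)
bar 2: v0=A3 v1=F4 (m6)
bar 3: v0=C4 v1=C5 (P8)
bar 4: v0=E4 v1=E5 (P8)
bar 5: v0=E4 v1=E5 (P8)
bar 6: v0=F3 v1=D4 (M6)
bar 7: v0=G3 v1=G4 (P8)
  R2 @ bar3.0: A3/E4 P5 -> C4/C5 P8 similar
  R2 @ bar4.0: C4/E4 M3 -> E4/E5 P8 similar
  R7 @ bar6.0: E4->F3 leap 11st
  R7 @ bar6.0: E5->D4 leap 14st
  R2 @ bar7.0: F3/D4 M6 -> G3/G4 P8 similar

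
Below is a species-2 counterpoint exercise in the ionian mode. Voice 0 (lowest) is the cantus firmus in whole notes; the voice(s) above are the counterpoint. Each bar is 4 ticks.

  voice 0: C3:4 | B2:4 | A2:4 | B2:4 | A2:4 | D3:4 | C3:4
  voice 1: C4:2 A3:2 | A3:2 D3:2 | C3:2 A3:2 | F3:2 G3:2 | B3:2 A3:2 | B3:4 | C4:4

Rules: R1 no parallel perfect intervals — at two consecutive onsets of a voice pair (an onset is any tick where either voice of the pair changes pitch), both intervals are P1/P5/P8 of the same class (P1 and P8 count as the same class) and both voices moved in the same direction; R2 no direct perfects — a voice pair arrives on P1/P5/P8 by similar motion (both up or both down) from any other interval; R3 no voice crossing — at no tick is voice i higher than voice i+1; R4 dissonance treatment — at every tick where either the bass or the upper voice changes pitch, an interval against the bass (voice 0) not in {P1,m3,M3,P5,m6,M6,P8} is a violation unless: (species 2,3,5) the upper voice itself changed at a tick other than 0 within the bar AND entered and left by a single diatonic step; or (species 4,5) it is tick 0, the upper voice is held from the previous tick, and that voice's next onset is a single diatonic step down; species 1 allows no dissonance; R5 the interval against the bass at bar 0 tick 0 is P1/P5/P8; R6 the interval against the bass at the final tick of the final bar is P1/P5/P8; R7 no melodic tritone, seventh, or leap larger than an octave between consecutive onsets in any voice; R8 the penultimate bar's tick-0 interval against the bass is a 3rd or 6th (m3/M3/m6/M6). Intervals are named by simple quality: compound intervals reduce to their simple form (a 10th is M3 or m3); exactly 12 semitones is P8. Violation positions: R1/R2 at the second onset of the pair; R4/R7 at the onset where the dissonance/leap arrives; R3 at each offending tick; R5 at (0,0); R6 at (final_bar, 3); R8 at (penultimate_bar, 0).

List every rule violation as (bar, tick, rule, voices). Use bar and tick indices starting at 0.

(1, 0, R4, (0, 1))
(3, 0, R4, (0, 1))
(4, 0, R4, (0, 1))

bar 0: v0=C3 v1=C4 downbeat P8
bar 1: v0=B2 v1=A3 downbeat m7
bar 2: v0=A2 v1=C3 downbeat m3
bar 3: v0=B2 v1=F3 downbeat TT
bar 4: v0=A2 v1=B3 downbeat M2
bar 5: v0=D3 v1=B3 downbeat M6
bar 6: v0=C3 v1=C4 downbeat P8
  -> R4 @ bar 1 tick 0 v(0, 1): B2/A3 m7 untreated
  -> R4 @ bar 3 tick 0 v(0, 1): B2/F3 TT untreated
  -> R4 @ bar 4 tick 0 v(0, 1): A2/B3 M2 untreated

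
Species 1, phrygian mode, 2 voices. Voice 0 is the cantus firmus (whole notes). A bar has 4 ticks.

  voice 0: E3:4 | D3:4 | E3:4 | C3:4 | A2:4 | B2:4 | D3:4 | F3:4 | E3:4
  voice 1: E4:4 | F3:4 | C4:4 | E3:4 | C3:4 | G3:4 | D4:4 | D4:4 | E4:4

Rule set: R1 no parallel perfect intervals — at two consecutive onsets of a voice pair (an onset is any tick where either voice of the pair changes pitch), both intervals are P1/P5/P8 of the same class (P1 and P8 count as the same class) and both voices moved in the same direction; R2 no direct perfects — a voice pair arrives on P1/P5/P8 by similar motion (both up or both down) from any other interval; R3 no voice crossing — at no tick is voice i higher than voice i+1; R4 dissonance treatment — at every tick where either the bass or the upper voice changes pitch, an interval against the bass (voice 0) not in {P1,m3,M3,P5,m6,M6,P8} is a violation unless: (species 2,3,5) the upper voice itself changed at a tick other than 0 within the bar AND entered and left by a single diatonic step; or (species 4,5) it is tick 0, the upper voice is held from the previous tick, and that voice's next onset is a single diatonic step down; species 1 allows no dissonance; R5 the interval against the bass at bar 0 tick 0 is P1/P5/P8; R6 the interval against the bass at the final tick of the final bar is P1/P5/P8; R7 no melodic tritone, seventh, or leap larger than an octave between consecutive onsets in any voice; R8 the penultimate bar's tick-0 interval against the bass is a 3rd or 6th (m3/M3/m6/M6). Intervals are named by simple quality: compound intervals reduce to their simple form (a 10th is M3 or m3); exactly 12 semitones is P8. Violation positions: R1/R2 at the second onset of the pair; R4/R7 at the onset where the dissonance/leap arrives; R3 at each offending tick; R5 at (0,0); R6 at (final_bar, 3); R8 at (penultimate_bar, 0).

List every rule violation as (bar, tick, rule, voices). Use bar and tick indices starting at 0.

bar 0: v0=E3 v1=E4 downbeat P8
bar 1: v0=D3 v1=F3 downbeat m3
bar 2: v0=E3 v1=C4 downbeat m6
bar 3: v0=C3 v1=E3 downbeat M3
bar 4: v0=A2 v1=C3 downbeat m3
bar 5: v0=B2 v1=G3 downbeat m6
bar 6: v0=D3 v1=D4 downbeat P8
bar 7: v0=F3 v1=D4 downbeat M6
bar 8: v0=E3 v1=E4 downbeat P8
  -> R7 @ bar 1 tick 0 v(1,): E4->F3 leap 11st
  -> R2 @ bar 6 tick 0 v(0, 1): B2/G3 m6 -> D3/D4 P8 similar

(1, 0, R7, (1,))
(6, 0, R2, (0, 1))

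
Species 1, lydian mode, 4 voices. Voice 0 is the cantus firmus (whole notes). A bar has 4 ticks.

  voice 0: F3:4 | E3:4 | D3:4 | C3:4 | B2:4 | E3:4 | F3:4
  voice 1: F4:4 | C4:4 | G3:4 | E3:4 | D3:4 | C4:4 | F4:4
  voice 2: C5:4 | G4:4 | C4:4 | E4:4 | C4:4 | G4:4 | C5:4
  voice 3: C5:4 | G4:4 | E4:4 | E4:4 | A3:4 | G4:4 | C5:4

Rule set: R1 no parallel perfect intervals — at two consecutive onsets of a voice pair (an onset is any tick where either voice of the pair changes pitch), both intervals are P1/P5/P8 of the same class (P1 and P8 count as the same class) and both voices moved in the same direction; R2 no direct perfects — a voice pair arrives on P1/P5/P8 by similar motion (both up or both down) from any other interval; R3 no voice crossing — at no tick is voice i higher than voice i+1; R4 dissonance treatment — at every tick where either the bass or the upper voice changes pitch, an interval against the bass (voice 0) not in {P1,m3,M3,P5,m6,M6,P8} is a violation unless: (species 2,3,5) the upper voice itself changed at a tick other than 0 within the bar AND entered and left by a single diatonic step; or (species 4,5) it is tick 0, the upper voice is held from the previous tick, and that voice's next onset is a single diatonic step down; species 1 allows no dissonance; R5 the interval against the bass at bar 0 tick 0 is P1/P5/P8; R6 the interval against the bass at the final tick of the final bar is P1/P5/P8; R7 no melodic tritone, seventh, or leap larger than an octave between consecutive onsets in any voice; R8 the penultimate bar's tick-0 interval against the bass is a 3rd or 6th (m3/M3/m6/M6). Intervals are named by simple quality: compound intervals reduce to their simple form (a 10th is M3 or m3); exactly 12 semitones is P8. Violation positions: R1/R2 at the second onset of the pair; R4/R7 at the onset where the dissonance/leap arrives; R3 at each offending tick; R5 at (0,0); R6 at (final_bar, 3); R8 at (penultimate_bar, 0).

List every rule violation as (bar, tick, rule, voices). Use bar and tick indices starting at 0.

bar 0: v0=F3 v1=F4 v2=C5 v3=C5 downbeat P5
bar 1: v0=E3 v1=C4 v2=G4 v3=G4 downbeat m3
bar 2: v0=D3 v1=G3 v2=C4 v3=E4 downbeat M2
bar 3: v0=C3 v1=E3 v2=E4 v3=E4 downbeat M3
bar 4: v0=B2 v1=D3 v2=C4 v3=A3 downbeat m7
bar 5: v0=E3 v1=C4 v2=G4 v3=G4 downbeat m3
bar 6: v0=F3 v1=F4 v2=C5 v3=C5 downbeat P5
  -> R1 @ bar 1 tick 0 v(1, 2): F4/C5 P5 -> C4/G4 P5 similar
  -> R1 @ bar 1 tick 0 v(1, 3): F4/C5 P5 -> C4/G4 P5 similar
  -> R1 @ bar 1 tick 0 v(2, 3): C5/C5 P1 -> G4/G4 P1 similar
  -> R4 @ bar 2 tick 0 v(0, 1): D3/G3 P4 untreated
  -> R4 @ bar 2 tick 0 v(0, 2): D3/C4 m7 untreated
  -> R4 @ bar 2 tick 0 v(0, 3): D3/E4 M2 untreated
  -> R2 @ bar 4 tick 0 v(1, 3): E3/E4 P8 -> D3/A3 P5 similar
  -> R3 @ bar 4 tick 0 v(2, 3): C4 above A3
  -> R4 @ bar 4 tick 0 v(0, 2): B2/C4 m2 untreated
  -> R4 @ bar 4 tick 0 v(0, 3): B2/A3 m7 untreated
  -> R3 @ bar 4 tick 1 v(2, 3): C4 above A3
  -> R3 @ bar 4 tick 2 v(2, 3): C4 above A3
  -> R3 @ bar 4 tick 3 v(2, 3): C4 above A3
  -> R1 @ bar 5 tick 0 v(1, 3): D3/A3 P5 -> C4/G4 P5 similar
  -> R2 @ bar 5 tick 0 v(1, 2): D3/C4 m7 -> C4/G4 P5 similar
  -> R2 @ bar 5 tick 0 v(2, 3): C4/A3 m3 -> G4/G4 P1 similar
  -> R7 @ bar 5 tick 0 v(1,): D3->C4 leap 10st
  -> R7 @ bar 5 tick 0 v(3,): A3->G4 leap 10st
  -> R1 @ bar 6 tick 0 v(1, 2): C4/G4 P5 -> F4/C5 P5 similar
  -> R1 @ bar 6 tick 0 v(1, 3): C4/G4 P5 -> F4/C5 P5 similar
  -> R1 @ bar 6 tick 0 v(2, 3): G4/G4 P1 -> C5/C5 P1 similar
  -> R2 @ bar 6 tick 0 v(0, 1): E3/C4 m6 -> F3/F4 P8 similar
  -> R2 @ bar 6 tick 0 v(0, 2): E3/G4 m3 -> F3/C5 P5 similar
  -> R2 @ bar 6 tick 0 v(0, 3): E3/G4 m3 -> F3/C5 P5 similar

(1, 0, R1, (1, 2))
(1, 0, R1, (1, 3))
(1, 0, R1, (2, 3))
(2, 0, R4, (0, 1))
(2, 0, R4, (0, 2))
(2, 0, R4, (0, 3))
(4, 0, R2, (1, 3))
(4, 0, R3, (2, 3))
(4, 0, R4, (0, 2))
(4, 0, R4, (0, 3))
(4, 1, R3, (2, 3))
(4, 2, R3, (2, 3))
(4, 3, R3, (2, 3))
(5, 0, R1, (1, 3))
(5, 0, R2, (1, 2))
(5, 0, R2, (2, 3))
(5, 0, R7, (1,))
(5, 0, R7, (3,))
(6, 0, R1, (1, 2))
(6, 0, R1, (1, 3))
(6, 0, R1, (2, 3))
(6, 0, R2, (0, 1))
(6, 0, R2, (0, 2))
(6, 0, R2, (0, 3))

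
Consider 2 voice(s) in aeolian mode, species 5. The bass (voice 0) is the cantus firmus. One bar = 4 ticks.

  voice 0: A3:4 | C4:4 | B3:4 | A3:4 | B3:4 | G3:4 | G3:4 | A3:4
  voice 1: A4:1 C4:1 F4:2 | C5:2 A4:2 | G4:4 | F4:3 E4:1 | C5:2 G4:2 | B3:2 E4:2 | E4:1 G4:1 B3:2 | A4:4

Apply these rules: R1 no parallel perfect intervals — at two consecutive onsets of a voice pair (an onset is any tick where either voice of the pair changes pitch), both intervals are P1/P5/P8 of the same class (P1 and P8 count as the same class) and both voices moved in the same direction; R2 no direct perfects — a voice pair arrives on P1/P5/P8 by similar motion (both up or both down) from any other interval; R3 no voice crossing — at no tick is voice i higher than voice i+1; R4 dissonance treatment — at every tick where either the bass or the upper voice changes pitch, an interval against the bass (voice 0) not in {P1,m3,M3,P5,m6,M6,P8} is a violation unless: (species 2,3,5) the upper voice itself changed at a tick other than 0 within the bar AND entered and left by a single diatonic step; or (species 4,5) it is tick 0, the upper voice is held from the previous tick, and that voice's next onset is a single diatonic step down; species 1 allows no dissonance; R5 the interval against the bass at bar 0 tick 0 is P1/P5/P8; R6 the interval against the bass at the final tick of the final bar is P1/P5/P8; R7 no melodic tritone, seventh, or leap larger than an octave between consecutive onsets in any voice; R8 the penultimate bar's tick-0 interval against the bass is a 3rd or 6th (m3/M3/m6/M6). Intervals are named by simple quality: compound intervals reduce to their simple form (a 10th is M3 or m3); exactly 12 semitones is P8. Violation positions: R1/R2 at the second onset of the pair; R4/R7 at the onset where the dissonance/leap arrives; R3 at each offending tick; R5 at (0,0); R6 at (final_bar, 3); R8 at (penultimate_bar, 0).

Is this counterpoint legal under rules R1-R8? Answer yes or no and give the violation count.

No (4 violations)

bar 0: v0=A3 v1=A4 (P8)
bar 1: v0=C4 v1=C5 (P8)
bar 2: v0=B3 v1=G4 (m6)
bar 3: v0=A3 v1=F4 (m6)
bar 4: v0=B3 v1=C5 (m2)
bar 5: v0=G3 v1=B3 (M3)
bar 6: v0=G3 v1=E4 (M6)
bar 7: v0=A3 v1=A4 (P8)
  R2 @ bar1.0: A3/F4 m6 -> C4/C5 P8 similar
  R4 @ bar4.0: B3/C5 m2 untreated
  R2 @ bar7.0: G3/B3 M3 -> A3/A4 P8 similar
  R7 @ bar7.0: B3->A4 leap 10st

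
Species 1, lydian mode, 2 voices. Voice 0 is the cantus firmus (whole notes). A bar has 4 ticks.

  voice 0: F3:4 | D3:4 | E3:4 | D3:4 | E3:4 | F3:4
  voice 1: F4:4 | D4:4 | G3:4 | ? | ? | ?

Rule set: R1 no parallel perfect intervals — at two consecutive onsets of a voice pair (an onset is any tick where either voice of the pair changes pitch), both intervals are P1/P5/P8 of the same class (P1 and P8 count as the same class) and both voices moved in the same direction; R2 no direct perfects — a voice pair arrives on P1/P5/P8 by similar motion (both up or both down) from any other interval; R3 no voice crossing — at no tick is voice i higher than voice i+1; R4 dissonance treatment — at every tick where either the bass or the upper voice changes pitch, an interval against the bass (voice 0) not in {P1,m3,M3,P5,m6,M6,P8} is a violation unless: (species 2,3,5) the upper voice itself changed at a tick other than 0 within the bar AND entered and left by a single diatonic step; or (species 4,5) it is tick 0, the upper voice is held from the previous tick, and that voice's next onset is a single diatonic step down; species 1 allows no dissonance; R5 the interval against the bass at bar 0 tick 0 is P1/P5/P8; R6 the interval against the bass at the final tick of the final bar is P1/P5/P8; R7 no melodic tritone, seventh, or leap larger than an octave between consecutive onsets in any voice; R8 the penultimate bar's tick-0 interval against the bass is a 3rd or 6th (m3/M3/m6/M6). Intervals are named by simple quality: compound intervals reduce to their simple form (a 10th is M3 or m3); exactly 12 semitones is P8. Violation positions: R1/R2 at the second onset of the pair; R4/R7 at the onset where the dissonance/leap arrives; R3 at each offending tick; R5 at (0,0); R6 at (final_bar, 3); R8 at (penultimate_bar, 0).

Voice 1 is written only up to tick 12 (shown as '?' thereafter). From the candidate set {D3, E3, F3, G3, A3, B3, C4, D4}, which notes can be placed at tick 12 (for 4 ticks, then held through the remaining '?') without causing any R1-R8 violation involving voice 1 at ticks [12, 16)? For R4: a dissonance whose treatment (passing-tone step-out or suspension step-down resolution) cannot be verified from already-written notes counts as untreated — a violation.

D3: violates R2
E3: violates R4
F3: legal
G3: violates R4
A3: legal
B3: legal
C4: violates R4
D4: legal

{A3, B3, D4, F3}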